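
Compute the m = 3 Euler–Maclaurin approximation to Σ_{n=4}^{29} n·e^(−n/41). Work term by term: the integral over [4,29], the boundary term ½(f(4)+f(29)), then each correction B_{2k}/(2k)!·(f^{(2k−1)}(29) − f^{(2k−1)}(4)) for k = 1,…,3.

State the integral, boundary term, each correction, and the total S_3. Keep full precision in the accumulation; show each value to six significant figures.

Integral: ∫_4^29 x·e^(−x/41) dx = 258.692.
Endpoint term: (f(4) + f(29))/2 = (3.62819 + 14.2960)/2 = 8.96209.
Running total after boundary: 267.654.
Correction k=1: B_{2}/2! · (f^{(1)}(29) − f^{(1)}(4)) = 1/12 · (0.144282 − 0.818555) = -0.0561893.
Running total after k=1: 267.598.
Correction k=2: B_{4}/4! · (f^{(3)}(29) − f^{(3)}(4)) = −1/720 · (0.000672345 − 0.00156612) = 1.24135e-06.
Running total after k=2: 267.598.
Correction k=3: B_{6}/6! · (f^{(5)}(29) − f^{(5)}(4)) = 1/30240 · (7.48875e-07 − 1.57364e-06) = -2.72741e-11.

S_3 ≈ 267.598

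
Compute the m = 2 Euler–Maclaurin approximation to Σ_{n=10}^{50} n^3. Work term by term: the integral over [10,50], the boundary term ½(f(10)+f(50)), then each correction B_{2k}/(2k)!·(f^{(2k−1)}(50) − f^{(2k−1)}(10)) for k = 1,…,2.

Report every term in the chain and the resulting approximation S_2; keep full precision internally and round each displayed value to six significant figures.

Integral: ∫_10^50 x^3 dx = 1.56000e+06.
Endpoint term: (f(10) + f(50))/2 = (1000.00 + 125000)/2 = 63000.0.
So far: 1.62300e+06.
k=1: B_{2}/(2)! × [f^{(1)}(50) − f^{(1)}(10)] = 1/12 × (7500.00 − 300.000) = 600.000.
After k=1: 1.62360e+06.
k=2: B_{4}/(4)! × [f^{(3)}(50) − f^{(3)}(10)] = −1/720 × (6.00000 − 6.00000) = 0.00000.

S_2 ≈ 1.62360e+06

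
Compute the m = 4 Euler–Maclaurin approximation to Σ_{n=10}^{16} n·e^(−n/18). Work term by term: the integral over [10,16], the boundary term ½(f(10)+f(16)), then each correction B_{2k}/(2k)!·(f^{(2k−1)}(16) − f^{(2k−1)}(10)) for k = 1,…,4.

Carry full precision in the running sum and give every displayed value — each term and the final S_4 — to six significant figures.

S_4 ≈ 43.7112

The integral term ∫_10^16 x·e^(−x/18) dx = 37.5710.
Endpoint term: (f(10) + f(16))/2 = (5.73753 + 6.57780)/2 = 6.15767.
Running total after boundary: 43.7287.
k=1: B_{2}/(2)! × [f^{(1)}(16) − f^{(1)}(10)] = 1/12 × (0.0456791 − 0.255002) = -0.0174435.
Running total after k=1: 43.7112.
k=2: B_{4}/(4)! × [f^{(3)}(16) − f^{(3)}(10)] = −1/720 × (0.00267872 − 0.00432873) = 2.29169e-06.
Running total after k=2: 43.7112.
k=3: B_{6}/(6)! × [f^{(5)}(16) − f^{(5)}(10)] = 1/30240 × (1.61001e-05 − 2.42914e-05) = -2.70875e-10.
Running total after k=3: 43.7112.
k=4: B_{8}/(8)! × [f^{(7)}(16) − f^{(7)}(10)] = −1/1209600 × (7.38662e-08 − 1.08712e-07) = 2.88074e-14.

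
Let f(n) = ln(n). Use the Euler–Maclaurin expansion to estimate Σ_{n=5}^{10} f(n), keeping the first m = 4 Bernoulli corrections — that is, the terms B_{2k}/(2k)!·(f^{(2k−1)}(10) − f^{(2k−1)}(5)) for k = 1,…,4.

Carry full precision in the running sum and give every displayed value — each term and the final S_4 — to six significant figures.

S_4 ≈ 11.9264

∫_5^10 ln(x) dx evaluates to 9.97866.
½[f(5) + f(10)] = ½[1.60944 + 2.30259] = 1.95601.
So far: 11.9347.
Correction k=1: B_{2}/2! · (f^{(1)}(10) − f^{(1)}(5)) = 1/12 · (0.100000 − 0.200000) = -0.00833333.
Running total after k=1: 11.9263.
Correction k=2: B_{4}/4! · (f^{(3)}(10) − f^{(3)}(5)) = −1/720 · (0.00200000 − 0.0160000) = 1.94444e-05.
Running total after k=2: 11.9264.
Correction k=3: B_{6}/6! · (f^{(5)}(10) − f^{(5)}(5)) = 1/30240 · (0.000240000 − 0.00768000) = -2.46032e-07.
Running total after k=3: 11.9264.
Correction k=4: B_{8}/8! · (f^{(7)}(10) − f^{(7)}(5)) = −1/1209600 · (7.20000e-05 − 0.00921600) = 7.55952e-09.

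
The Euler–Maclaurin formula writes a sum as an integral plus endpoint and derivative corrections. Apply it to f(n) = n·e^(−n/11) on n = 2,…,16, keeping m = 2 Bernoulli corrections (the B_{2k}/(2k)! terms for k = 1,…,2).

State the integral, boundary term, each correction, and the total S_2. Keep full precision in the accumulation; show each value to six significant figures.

S_2 ≈ 52.5114

Integral: ∫_2^16 x·e^(−x/11) dx = 49.8752.
½[f(2) + f(16)] = ½[1.66751 + 3.73610] = 2.70180.
Running total after boundary: 52.5770.
Correction k=1: B_{2}/2! · (f^{(1)}(16) − f^{(1)}(2)) = 1/12 · (-0.106139 − 0.682161) = -0.0656917.
After k=1: 52.5114.
Correction k=2: B_{4}/4! · (f^{(3)}(16) − f^{(3)}(2)) = −1/720 · (0.00298243 − 0.0194187) = 2.28282e-05.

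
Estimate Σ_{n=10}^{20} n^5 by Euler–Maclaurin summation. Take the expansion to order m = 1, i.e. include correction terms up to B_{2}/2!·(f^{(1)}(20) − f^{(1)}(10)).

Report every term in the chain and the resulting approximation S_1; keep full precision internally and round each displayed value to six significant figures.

S_1 ≈ 1.22125e+07

Integral: ∫_10^20 x^5 dx = 1.05000e+07.
Boundary: ½(f(10) + f(20)) = ½(100000 + 3.20000e+06) = 1.65000e+06.
Integral + boundary = 1.21500e+07.
k=1: B_{2}/(2)! × [f^{(1)}(20) − f^{(1)}(10)] = 1/12 × (800000 − 50000.0) = 62500.0.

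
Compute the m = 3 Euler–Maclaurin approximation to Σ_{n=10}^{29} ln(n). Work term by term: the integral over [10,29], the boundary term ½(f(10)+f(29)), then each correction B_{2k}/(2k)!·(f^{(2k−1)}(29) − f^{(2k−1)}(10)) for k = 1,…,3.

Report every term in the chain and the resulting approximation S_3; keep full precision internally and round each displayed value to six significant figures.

S_3 ≈ 58.4552

Integral: ∫_10^29 ln(x) dx = 55.6257.
Boundary: ½(f(10) + f(29)) = ½(2.30259 + 3.36730) = 2.83494.
Running total after boundary: 58.4607.
Correction k=1: B_{2}/2! · (f^{(1)}(29) − f^{(1)}(10)) = 1/12 · (0.0344828 − 0.100000) = -0.00545977.
Partial sum through k=1: 58.4552.
Correction k=2: B_{4}/4! · (f^{(3)}(29) − f^{(3)}(10)) = −1/720 · (8.20042e-05 − 0.00200000) = 2.66388e-06.
Partial sum through k=2: 58.4552.
Correction k=3: B_{6}/6! · (f^{(5)}(29) − f^{(5)}(10)) = 1/30240 · (1.17010e-06 − 0.000240000) = -7.89781e-09.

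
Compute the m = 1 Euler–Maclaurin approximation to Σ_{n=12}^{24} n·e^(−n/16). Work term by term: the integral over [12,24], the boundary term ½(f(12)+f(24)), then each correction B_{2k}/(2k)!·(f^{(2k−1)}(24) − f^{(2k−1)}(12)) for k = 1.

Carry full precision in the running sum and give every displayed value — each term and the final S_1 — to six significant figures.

∫_12^24 x·e^(−x/16) dx evaluates to 68.8169.
½[f(12) + f(24)] = ½[5.66840 + 5.35512] = 5.51176.
Integral + boundary = 74.3287.
Correction k=1: B_{2}/2! · (f^{(1)}(24) − f^{(1)}(12)) = 1/12 · (-0.111565 − 0.118092) = -0.0191381.

S_1 ≈ 74.3095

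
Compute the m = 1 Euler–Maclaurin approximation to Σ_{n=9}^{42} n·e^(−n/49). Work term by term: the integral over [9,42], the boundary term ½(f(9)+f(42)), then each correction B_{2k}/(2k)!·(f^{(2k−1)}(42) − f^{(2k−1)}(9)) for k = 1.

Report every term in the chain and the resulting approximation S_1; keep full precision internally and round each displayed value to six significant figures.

∫_9^42 x·e^(−x/49) dx evaluates to 472.855.
Endpoint term: (f(9) + f(42))/2 = (7.48987 + 17.8237)/2 = 12.6568.
So far: 485.512.
k=1: B_{2}/(2)! × [f^{(1)}(42) − f^{(1)}(9)] = 1/12 × (0.0606247 − 0.679353) = -0.0515607.

S_1 ≈ 485.460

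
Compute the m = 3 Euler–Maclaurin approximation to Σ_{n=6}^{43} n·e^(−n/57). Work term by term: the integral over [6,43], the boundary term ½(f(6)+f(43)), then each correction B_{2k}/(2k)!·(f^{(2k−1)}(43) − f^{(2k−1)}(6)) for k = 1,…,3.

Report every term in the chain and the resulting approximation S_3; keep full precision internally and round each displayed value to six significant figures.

∫_6^43 x·e^(−x/57) dx evaluates to 551.509.
Endpoint term: (f(6) + f(43))/2 = (5.40053 + 20.2229)/2 = 12.8117.
So far: 564.320.
Correction k=1: B_{2}/2! · (f^{(1)}(43) − f^{(1)}(6)) = 1/12 · (0.115512 − 0.805342) = -0.0574858.
Partial sum through k=1: 564.263.
Correction k=2: B_{4}/4! · (f^{(3)}(43) − f^{(3)}(6)) = −1/720 · (0.000325057 − 0.000801944) = 6.62343e-07.
Partial sum through k=2: 564.263.
Correction k=3: B_{6}/6! · (f^{(5)}(43) − f^{(5)}(6)) = 1/30240 · (1.89154e-07 − 4.17364e-07) = -7.54662e-12.

S_3 ≈ 564.263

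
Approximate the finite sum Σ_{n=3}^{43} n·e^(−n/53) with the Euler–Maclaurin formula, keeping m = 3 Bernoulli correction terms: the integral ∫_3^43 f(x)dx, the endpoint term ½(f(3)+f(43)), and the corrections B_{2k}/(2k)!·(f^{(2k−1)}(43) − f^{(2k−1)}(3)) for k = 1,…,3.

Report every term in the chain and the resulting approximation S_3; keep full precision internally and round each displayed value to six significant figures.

S_3 ≈ 555.118

∫_3^43 x·e^(−x/53) dx evaluates to 544.216.
Boundary: ½(f(3) + f(43)) = ½(2.83491 + 19.1036) = 10.9693.
So far: 555.185.
k=1: B_{2}/(2)! × [f^{(1)}(43) − f^{(1)}(3)] = 1/12 × (0.0838247 − 0.891480) = -0.0673046.
Running total after k=1: 555.118.
k=2: B_{4}/(4)! × [f^{(3)}(43) − f^{(3)}(3)] = −1/720 × (0.000346161 − 0.000990180) = 8.94471e-07.
Running total after k=2: 555.118.
k=3: B_{6}/(6)! × [f^{(5)}(43) − f^{(5)}(3)] = 1/30240 × (2.35842e-07 − 5.92024e-07) = -1.17785e-11.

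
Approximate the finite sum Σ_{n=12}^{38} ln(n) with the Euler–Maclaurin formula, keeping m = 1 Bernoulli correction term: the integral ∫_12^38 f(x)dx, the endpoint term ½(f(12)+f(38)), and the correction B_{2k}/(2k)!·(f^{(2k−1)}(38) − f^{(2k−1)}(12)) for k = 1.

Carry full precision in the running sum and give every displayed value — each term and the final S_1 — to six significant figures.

∫_12^38 ln(x) dx evaluates to 82.4094.
Endpoint term: (f(12) + f(38))/2 = (2.48491 + 3.63759)/2 = 3.06125.
So far: 85.4706.
k=1: B_{2}/(2)! × [f^{(1)}(38) − f^{(1)}(12)] = 1/12 × (0.0263158 − 0.0833333) = -0.00475146.

S_1 ≈ 85.4659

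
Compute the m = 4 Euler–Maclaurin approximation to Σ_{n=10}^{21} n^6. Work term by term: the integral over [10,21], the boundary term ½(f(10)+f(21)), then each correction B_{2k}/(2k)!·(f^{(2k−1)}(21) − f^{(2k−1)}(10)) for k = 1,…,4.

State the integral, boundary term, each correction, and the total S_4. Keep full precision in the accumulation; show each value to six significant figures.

S_4 ≈ 3.01244e+08

The integral term ∫_10^21 x^6 dx = 2.55870e+08.
½[f(10) + f(21)] = ½[1.00000e+06 + 8.57661e+07] = 4.33831e+07.
Integral + boundary = 2.99253e+08.
Correction k=1: B_{2}/2! · (f^{(1)}(21) − f^{(1)}(10)) = 1/12 · (2.45046e+07 − 600000) = 1.99205e+06.
After k=1: 3.01245e+08.
Correction k=2: B_{4}/4! · (f^{(3)}(21) − f^{(3)}(10)) = −1/720 · (1.11132e+06 − 120000) = -1376.83.
After k=2: 3.01244e+08.
Correction k=3: B_{6}/6! · (f^{(5)}(21) − f^{(5)}(10)) = 1/30240 · (15120.0 − 7200.00) = 0.261905.
After k=3: 3.01244e+08.
Correction k=4: B_{8}/8! · (f^{(7)}(21) − f^{(7)}(10)) = −1/1209600 · (0.00000 − 0.00000) = 0.00000.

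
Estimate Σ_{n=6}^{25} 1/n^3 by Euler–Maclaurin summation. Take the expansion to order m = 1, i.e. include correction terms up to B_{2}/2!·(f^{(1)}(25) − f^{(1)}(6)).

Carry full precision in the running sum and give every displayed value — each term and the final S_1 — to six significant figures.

S_1 ≈ 0.0156280

∫_6^25 1/x^3 dx evaluates to 0.0130889.
Boundary: ½(f(6) + f(25)) = ½(0.00462963 + 6.40000e-05) = 0.00234681.
Integral + boundary = 0.0154357.
k=1: B_{2}/(2)! × [f^{(1)}(25) − f^{(1)}(6)] = 1/12 × (-7.68000e-06 − (-0.00231481)) = 0.000192261.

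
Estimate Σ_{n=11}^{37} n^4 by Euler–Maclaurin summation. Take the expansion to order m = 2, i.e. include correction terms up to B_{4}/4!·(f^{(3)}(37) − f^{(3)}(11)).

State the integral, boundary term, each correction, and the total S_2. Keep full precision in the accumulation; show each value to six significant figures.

Integral: ∫_11^37 x^4 dx = 1.38366e+07.
Endpoint term: (f(11) + f(37))/2 = (14641.0 + 1.87416e+06)/2 = 944401.
Running total after boundary: 1.47810e+07.
k=1: B_{2}/(2)! × [f^{(1)}(37) − f^{(1)}(11)] = 1/12 × (202612 − 5324.00) = 16440.7.
After k=1: 1.47974e+07.
k=2: B_{4}/(4)! × [f^{(3)}(37) − f^{(3)}(11)] = −1/720 × (888.000 − 264.000) = -0.866667.

S_2 ≈ 1.47974e+07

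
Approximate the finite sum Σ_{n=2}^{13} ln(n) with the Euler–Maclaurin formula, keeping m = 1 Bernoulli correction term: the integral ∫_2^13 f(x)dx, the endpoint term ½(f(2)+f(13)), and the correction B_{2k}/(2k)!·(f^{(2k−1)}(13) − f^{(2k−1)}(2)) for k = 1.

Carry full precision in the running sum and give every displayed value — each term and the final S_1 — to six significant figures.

S_1 ≈ 22.5518

The integral term ∫_2^13 ln(x) dx = 20.9580.
Boundary: ½(f(2) + f(13)) = ½(0.693147 + 2.56495) = 1.62905.
Running total after boundary: 22.5871.
k=1: B_{2}/(2)! × [f^{(1)}(13) − f^{(1)}(2)] = 1/12 × (0.0769231 − 0.500000) = -0.0352564.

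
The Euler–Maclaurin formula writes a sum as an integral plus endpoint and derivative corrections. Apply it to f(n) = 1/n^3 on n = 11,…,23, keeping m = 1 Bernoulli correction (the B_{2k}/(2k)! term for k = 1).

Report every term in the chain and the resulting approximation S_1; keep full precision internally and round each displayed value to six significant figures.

S_1 ≈ 0.00361999

Integral: ∫_11^23 1/x^3 dx = 0.00318705.
½[f(11) + f(23)] = ½[0.000751315 + 8.21895e-05] = 0.000416752.
Integral + boundary = 0.00360380.
Correction k=1: B_{2}/2! · (f^{(1)}(23) − f^{(1)}(11)) = 1/12 · (-1.07204e-05 − (-0.000204904)) = 1.61820e-05.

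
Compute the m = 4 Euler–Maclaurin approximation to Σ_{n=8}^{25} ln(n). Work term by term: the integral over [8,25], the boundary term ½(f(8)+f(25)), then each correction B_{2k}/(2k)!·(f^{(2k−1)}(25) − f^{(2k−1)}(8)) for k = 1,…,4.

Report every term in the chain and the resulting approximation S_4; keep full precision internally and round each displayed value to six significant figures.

∫_8^25 ln(x) dx evaluates to 46.8364.
Boundary: ½(f(8) + f(25)) = ½(2.07944 + 3.21888) = 2.64916.
Integral + boundary = 49.4855.
Order-1 term: 1/12 · (0.0400000 − 0.125000) = -0.00708333.
Running total after k=1: 49.4784.
Order-2 term: −1/720 · (0.000128000 − 0.00390625) = 5.24757e-06.
Running total after k=2: 49.4784.
Order-3 term: 1/30240 · (2.45760e-06 − 0.000732422) = -2.41390e-08.
Running total after k=3: 49.4784.
Order-4 term: −1/1209600 · (1.17965e-07 − 0.000343323) = 2.83734e-10.

S_4 ≈ 49.4784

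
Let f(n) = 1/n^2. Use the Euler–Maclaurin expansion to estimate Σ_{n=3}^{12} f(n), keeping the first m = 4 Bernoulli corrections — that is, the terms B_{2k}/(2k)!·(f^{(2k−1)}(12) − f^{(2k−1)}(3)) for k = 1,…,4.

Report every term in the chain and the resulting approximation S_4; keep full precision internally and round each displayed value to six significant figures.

Integral: ∫_3^12 1/x^2 dx = 0.250000.
½[f(3) + f(12)] = ½[0.111111 + 0.00694444] = 0.0590278.
So far: 0.309028.
Order-1 term: 1/12 · (-0.00115741 − (-0.0740741)) = 0.00607639.
After k=1: 0.315104.
Order-2 term: −1/720 · (-9.64506e-05 − (-0.0987654)) = -0.000137040.
After k=2: 0.314967.
Order-3 term: 1/30240 · (-2.00939e-05 − (-0.329218)) = 1.08862e-05.
After k=3: 0.314978.
Order-4 term: −1/1209600 · (-7.81429e-06 − (-2.04847)) = -1.69350e-06.

S_4 ≈ 0.314976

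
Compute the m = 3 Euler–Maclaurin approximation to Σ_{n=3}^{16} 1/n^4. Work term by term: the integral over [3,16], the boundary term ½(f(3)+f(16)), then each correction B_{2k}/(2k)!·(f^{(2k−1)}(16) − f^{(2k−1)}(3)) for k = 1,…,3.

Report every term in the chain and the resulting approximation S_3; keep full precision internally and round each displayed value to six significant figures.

The integral term ∫_3^16 1/x^4 dx = 0.0122643.
Boundary: ½(f(3) + f(16)) = ½(0.0123457 + 1.52588e-05) = 0.00618047.
So far: 0.0184448.
Order-1 term: 1/12 · (-3.81470e-06 − (-0.0164609)) = 0.00137142.
Partial sum through k=1: 0.0198162.
Order-2 term: −1/720 · (-4.47035e-07 − (-0.0548697)) = -7.62073e-05.
Partial sum through k=2: 0.0197400.
Order-3 term: 1/30240 · (-9.77889e-08 − (-0.341411)) = 1.12901e-05.

S_3 ≈ 0.0197513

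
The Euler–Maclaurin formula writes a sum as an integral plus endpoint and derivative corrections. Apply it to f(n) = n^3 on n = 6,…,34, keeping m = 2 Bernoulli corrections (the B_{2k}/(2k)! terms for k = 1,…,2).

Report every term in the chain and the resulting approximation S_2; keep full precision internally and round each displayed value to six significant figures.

S_2 ≈ 353800

The integral term ∫_6^34 x^3 dx = 333760.
½[f(6) + f(34)] = ½[216.000 + 39304.0] = 19760.0.
Integral + boundary = 353520.
Correction k=1: B_{2}/2! · (f^{(1)}(34) − f^{(1)}(6)) = 1/12 · (3468.00 − 108.000) = 280.000.
Running total after k=1: 353800.
Correction k=2: B_{4}/4! · (f^{(3)}(34) − f^{(3)}(6)) = −1/720 · (6.00000 − 6.00000) = 0.00000.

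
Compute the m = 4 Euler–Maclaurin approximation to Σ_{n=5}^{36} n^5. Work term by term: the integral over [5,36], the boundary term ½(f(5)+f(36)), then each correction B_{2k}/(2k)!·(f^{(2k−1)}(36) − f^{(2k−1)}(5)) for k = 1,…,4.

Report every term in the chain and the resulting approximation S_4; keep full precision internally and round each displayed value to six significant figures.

Integral: ∫_5^36 x^5 dx = 3.62794e+08.
Endpoint term: (f(5) + f(36))/2 = (3125.00 + 6.04662e+07)/2 = 3.02347e+07.
Integral + boundary = 3.93029e+08.
Order-1 term: 1/12 · (8.39808e+06 − 3125.00) = 699580.
After k=1: 3.93729e+08.
Order-2 term: −1/720 · (77760.0 − 1500.00) = -105.917.
After k=2: 3.93729e+08.
Order-3 term: 1/30240 · (120.000 − 120.000) = 0.00000.
After k=3: 3.93729e+08.
Order-4 term: −1/1209600 · (0.00000 − 0.00000) = 0.00000.

S_4 ≈ 3.93729e+08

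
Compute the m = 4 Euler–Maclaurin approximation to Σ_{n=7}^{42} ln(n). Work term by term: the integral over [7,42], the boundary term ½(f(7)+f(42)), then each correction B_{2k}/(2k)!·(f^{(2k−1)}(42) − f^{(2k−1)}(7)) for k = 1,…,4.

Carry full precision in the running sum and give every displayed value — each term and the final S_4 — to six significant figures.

∫_7^42 ln(x) dx evaluates to 108.361.
Endpoint term: (f(7) + f(42))/2 = (1.94591 + 3.73767)/2 = 2.84179.
Running total after boundary: 111.203.
Correction k=1: B_{2}/2! · (f^{(1)}(42) − f^{(1)}(7)) = 1/12 · (0.0238095 − 0.142857) = -0.00992063.
After k=1: 111.193.
Correction k=2: B_{4}/4! · (f^{(3)}(42) − f^{(3)}(7)) = −1/720 · (2.69949e-05 − 0.00583090) = 8.06098e-06.
After k=2: 111.193.
Correction k=3: B_{6}/6! · (f^{(5)}(42) − f^{(5)}(7)) = 1/30240 · (1.83639e-07 − 0.00142798) = -4.72154e-08.
After k=3: 111.193.
Correction k=4: B_{8}/8! · (f^{(7)}(42) − f^{(7)}(7)) = −1/1209600 · (3.12311e-09 − 0.000874271) = 7.22775e-10.

S_4 ≈ 111.193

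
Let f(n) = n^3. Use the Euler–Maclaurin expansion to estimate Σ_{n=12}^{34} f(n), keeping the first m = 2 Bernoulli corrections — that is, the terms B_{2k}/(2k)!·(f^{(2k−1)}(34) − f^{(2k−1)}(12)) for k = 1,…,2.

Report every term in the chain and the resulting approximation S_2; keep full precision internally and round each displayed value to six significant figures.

Integral: ∫_12^34 x^3 dx = 328900.
½[f(12) + f(34)] = ½[1728.00 + 39304.0] = 20516.0.
Integral + boundary = 349416.
k=1: B_{2}/(2)! × [f^{(1)}(34) − f^{(1)}(12)] = 1/12 × (3468.00 − 432.000) = 253.000.
After k=1: 349669.
k=2: B_{4}/(4)! × [f^{(3)}(34) − f^{(3)}(12)] = −1/720 × (6.00000 − 6.00000) = 0.00000.

S_2 ≈ 349669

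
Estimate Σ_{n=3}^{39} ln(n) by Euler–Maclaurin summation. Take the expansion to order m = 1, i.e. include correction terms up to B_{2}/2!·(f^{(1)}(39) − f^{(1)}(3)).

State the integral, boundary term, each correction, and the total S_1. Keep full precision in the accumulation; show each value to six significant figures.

Integral: ∫_3^39 ln(x) dx = 103.583.
Boundary: ½(f(3) + f(39)) = ½(1.09861 + 3.66356) = 2.38109.
Integral + boundary = 105.964.
k=1: B_{2}/(2)! × [f^{(1)}(39) − f^{(1)}(3)] = 1/12 × (0.0256410 − 0.333333) = -0.0256410.

S_1 ≈ 105.939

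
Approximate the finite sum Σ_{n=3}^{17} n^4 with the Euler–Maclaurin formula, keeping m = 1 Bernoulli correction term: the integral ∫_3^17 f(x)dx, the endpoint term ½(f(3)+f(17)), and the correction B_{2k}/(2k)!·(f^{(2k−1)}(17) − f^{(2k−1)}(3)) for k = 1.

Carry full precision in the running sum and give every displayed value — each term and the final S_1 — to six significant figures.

The integral term ∫_3^17 x^4 dx = 283923.
Endpoint term: (f(3) + f(17))/2 = (81.0000 + 83521.0)/2 = 41801.0.
So far: 325724.
Order-1 term: 1/12 · (19652.0 − 108.000) = 1628.67.

S_1 ≈ 327352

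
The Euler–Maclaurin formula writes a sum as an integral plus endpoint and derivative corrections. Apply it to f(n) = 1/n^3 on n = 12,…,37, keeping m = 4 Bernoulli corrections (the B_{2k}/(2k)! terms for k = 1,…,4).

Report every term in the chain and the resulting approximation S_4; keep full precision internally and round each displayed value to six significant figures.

S_4 ≈ 0.00341811

Integral: ∫_12^37 1/x^3 dx = 0.00310699.
Boundary: ½(f(12) + f(37)) = ½(0.000578704 + 1.97422e-05) = 0.000299223.
So far: 0.00340622.
Order-1 term: 1/12 · (-1.60072e-06 − (-0.000144676)) = 1.19229e-05.
Partial sum through k=1: 0.00341814.
Order-2 term: −1/720 · (-2.33852e-08 − (-2.00939e-05)) = -2.78757e-08.
Partial sum through k=2: 0.00341811.
Order-3 term: 1/30240 · (-7.17442e-10 − (-5.86071e-06)) = 1.93783e-10.
Partial sum through k=3: 0.00341811.
Order-4 term: −1/1209600 · (-3.77325e-11 − (-2.93036e-06)) = -2.42255e-12.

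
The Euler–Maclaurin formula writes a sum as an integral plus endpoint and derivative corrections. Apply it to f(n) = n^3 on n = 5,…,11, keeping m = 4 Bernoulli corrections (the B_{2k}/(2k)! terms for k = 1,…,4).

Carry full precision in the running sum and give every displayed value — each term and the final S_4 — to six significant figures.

S_4 ≈ 4256.00

Integral: ∫_5^11 x^3 dx = 3504.00.
½[f(5) + f(11)] = ½[125.000 + 1331.00] = 728.000.
Running total after boundary: 4232.00.
Order-1 term: 1/12 · (363.000 − 75.0000) = 24.0000.
Running total after k=1: 4256.00.
Order-2 term: −1/720 · (6.00000 − 6.00000) = 0.00000.
Running total after k=2: 4256.00.
Order-3 term: 1/30240 · (0.00000 − 0.00000) = 0.00000.
Running total after k=3: 4256.00.
Order-4 term: −1/1209600 · (0.00000 − 0.00000) = 0.00000.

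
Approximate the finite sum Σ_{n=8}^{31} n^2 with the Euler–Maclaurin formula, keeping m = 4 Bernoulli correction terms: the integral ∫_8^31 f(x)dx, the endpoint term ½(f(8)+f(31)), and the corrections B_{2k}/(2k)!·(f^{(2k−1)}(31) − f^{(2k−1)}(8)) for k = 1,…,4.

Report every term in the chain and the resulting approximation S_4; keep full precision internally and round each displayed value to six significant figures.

S_4 ≈ 10276.0

Integral: ∫_8^31 x^2 dx = 9759.67.
Endpoint term: (f(8) + f(31))/2 = (64.0000 + 961.000)/2 = 512.500.
Integral + boundary = 10272.2.
Order-1 term: 1/12 · (62.0000 − 16.0000) = 3.83333.
After k=1: 10276.0.
Order-2 term: −1/720 · (0.00000 − 0.00000) = 0.00000.
After k=2: 10276.0.
Order-3 term: 1/30240 · (0.00000 − 0.00000) = 0.00000.
After k=3: 10276.0.
Order-4 term: −1/1209600 · (0.00000 − 0.00000) = 0.00000.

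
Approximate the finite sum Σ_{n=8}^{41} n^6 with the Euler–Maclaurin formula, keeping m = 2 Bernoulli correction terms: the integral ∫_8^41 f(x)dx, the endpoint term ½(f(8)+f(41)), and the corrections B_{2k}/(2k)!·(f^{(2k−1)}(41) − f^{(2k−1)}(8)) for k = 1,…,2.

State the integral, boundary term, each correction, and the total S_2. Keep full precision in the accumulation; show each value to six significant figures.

S_2 ≈ 3.02548e+10

The integral term ∫_8^41 x^6 dx = 2.78217e+10.
Endpoint term: (f(8) + f(41))/2 = (262144 + 4.75010e+09)/2 = 2.37518e+09.
So far: 3.01969e+10.
Correction k=1: B_{2}/2! · (f^{(1)}(41) − f^{(1)}(8)) = 1/12 · (6.95137e+08 − 196608) = 5.79117e+07.
Partial sum through k=1: 3.02548e+10.
Correction k=2: B_{4}/4! · (f^{(3)}(41) − f^{(3)}(8)) = −1/720 · (8.27052e+06 − 61440.0) = -11401.5.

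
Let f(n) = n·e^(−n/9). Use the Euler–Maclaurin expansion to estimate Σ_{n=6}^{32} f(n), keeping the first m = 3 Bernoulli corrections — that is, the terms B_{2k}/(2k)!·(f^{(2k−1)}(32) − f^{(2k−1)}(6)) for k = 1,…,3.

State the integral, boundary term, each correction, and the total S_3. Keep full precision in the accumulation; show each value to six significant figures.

S_3 ≈ 60.7476

Integral: ∫_6^32 x·e^(−x/9) dx = 58.7706.
Boundary: ½(f(6) + f(32)) = ½(3.08050 + 0.914096) = 1.99730.
Integral + boundary = 60.7679.
Order-1 term: 1/12 · (-0.0730007 − 0.171139) = -0.0203450.
Partial sum through k=1: 60.7476.
Order-2 term: −1/720 · (-0.000195923 − 0.0147898) = 2.08135e-05.
Partial sum through k=2: 60.7476.
Order-3 term: 1/30240 · (6.28887e-06 − 0.000339096) = -1.10055e-08.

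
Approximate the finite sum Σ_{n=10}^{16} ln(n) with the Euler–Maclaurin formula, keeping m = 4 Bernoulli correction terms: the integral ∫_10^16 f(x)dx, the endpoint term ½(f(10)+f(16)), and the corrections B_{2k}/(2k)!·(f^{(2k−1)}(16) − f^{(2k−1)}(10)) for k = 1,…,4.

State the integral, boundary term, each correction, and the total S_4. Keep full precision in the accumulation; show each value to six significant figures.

S_4 ≈ 17.8700

Integral: ∫_10^16 ln(x) dx = 15.3356.
½[f(10) + f(16)] = ½[2.30259 + 2.77259] = 2.53759.
Running total after boundary: 17.8732.
Order-1 term: 1/12 · (0.0625000 − 0.100000) = -0.00312500.
After k=1: 17.8700.
Order-2 term: −1/720 · (0.000488281 − 0.00200000) = 2.09961e-06.
After k=2: 17.8700.
Order-3 term: 1/30240 · (2.28882e-05 − 0.000240000) = -7.17962e-09.
After k=3: 17.8700.
Order-4 term: −1/1209600 · (2.68221e-06 − 7.20000e-05) = 5.73064e-11.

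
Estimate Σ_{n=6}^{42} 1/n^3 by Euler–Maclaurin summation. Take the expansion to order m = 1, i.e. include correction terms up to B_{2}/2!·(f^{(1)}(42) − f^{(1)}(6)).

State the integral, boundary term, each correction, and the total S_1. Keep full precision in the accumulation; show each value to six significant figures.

S_1 ≈ 0.0161198

The integral term ∫_6^42 1/x^3 dx = 0.0136054.
Boundary: ½(f(6) + f(42)) = ½(0.00462963 + 1.34975e-05) = 0.00232156.
Integral + boundary = 0.0159270.
Correction k=1: B_{2}/2! · (f^{(1)}(42) − f^{(1)}(6)) = 1/12 · (-9.64104e-07 − (-0.00231481)) = 0.000192821.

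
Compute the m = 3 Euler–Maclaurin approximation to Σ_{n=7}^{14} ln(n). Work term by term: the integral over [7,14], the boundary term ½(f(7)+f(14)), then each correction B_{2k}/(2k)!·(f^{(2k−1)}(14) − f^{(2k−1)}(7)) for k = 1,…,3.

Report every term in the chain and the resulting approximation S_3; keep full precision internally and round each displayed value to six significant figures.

The integral term ∫_7^14 ln(x) dx = 16.3254.
½[f(7) + f(14)] = ½[1.94591 + 2.63906] = 2.29248.
Integral + boundary = 18.6179.
Correction k=1: B_{2}/2! · (f^{(1)}(14) − f^{(1)}(7)) = 1/12 · (0.0714286 − 0.142857) = -0.00595238.
Partial sum through k=1: 18.6120.
Correction k=2: B_{4}/4! · (f^{(3)}(14) − f^{(3)}(7)) = −1/720 · (0.000728863 − 0.00583090) = 7.08617e-06.
Partial sum through k=2: 18.6120.
Correction k=3: B_{6}/6! · (f^{(5)}(14) − f^{(5)}(7)) = 1/30240 · (4.46243e-05 − 0.00142798) = -4.57458e-08.

S_3 ≈ 18.6120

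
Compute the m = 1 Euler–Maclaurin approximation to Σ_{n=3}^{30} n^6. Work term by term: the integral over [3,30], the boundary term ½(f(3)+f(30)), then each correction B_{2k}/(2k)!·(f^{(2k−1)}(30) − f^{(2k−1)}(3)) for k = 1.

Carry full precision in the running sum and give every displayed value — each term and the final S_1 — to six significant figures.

S_1 ≈ 3.50094e+09

The integral term ∫_3^30 x^6 dx = 3.12429e+09.
½[f(3) + f(30)] = ½[729.000 + 7.29000e+08] = 3.64500e+08.
So far: 3.48879e+09.
Order-1 term: 1/12 · (1.45800e+08 − 1458.00) = 1.21499e+07.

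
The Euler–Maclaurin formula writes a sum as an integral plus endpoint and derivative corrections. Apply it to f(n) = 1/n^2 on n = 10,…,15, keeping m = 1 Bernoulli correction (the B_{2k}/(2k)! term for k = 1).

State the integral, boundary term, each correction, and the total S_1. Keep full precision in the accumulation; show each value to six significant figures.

∫_10^15 1/x^2 dx evaluates to 0.0333333.
Boundary: ½(f(10) + f(15)) = ½(0.0100000 + 0.00444444) = 0.00722222.
So far: 0.0405556.
k=1: B_{2}/(2)! × [f^{(1)}(15) − f^{(1)}(10)] = 1/12 × (-0.000592593 − (-0.00200000)) = 0.000117284.

S_1 ≈ 0.0406728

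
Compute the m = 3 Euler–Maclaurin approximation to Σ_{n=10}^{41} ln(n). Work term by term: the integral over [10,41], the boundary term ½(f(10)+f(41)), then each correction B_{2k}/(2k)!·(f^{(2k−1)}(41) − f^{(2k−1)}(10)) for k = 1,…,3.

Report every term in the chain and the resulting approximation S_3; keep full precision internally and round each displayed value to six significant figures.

S_3 ≈ 101.232

∫_10^41 ln(x) dx evaluates to 98.2306.
½[f(10) + f(41)] = ½[2.30259 + 3.71357] = 3.00808.
Running total after boundary: 101.239.
Correction k=1: B_{2}/2! · (f^{(1)}(41) − f^{(1)}(10)) = 1/12 · (0.0243902 − 0.100000) = -0.00630081.
After k=1: 101.232.
Correction k=2: B_{4}/4! · (f^{(3)}(41) − f^{(3)}(10)) = −1/720 · (2.90187e-05 − 0.00200000) = 2.73747e-06.
After k=2: 101.232.
Correction k=3: B_{6}/6! · (f^{(5)}(41) − f^{(5)}(10)) = 1/30240 · (2.07153e-07 − 0.000240000) = -7.92966e-09.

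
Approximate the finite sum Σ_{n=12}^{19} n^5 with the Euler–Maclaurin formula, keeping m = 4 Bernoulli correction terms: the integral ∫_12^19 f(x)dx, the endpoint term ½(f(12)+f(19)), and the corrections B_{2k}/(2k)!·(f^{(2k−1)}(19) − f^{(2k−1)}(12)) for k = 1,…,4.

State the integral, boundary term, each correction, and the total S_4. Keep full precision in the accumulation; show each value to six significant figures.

Integral: ∫_12^19 x^5 dx = 7.34332e+06.
Boundary: ½(f(12) + f(19)) = ½(248832 + 2.47610e+06) = 1.36247e+06.
Running total after boundary: 8.70578e+06.
Correction k=1: B_{2}/2! · (f^{(1)}(19) − f^{(1)}(12)) = 1/12 · (651605 − 103680) = 45660.4.
Partial sum through k=1: 8.75144e+06.
Correction k=2: B_{4}/4! · (f^{(3)}(19) − f^{(3)}(12)) = −1/720 · (21660.0 − 8640.00) = -18.0833.
Partial sum through k=2: 8.75142e+06.
Correction k=3: B_{6}/6! · (f^{(5)}(19) − f^{(5)}(12)) = 1/30240 · (120.000 − 120.000) = 0.00000.
Partial sum through k=3: 8.75142e+06.
Correction k=4: B_{8}/8! · (f^{(7)}(19) − f^{(7)}(12)) = −1/1209600 · (0.00000 − 0.00000) = 0.00000.

S_4 ≈ 8.75142e+06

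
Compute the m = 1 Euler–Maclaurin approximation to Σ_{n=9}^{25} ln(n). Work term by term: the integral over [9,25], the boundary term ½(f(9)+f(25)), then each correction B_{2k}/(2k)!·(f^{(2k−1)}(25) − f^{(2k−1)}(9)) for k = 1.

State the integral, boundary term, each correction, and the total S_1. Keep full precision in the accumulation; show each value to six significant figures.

Integral: ∫_9^25 ln(x) dx = 44.6969.
Boundary: ½(f(9) + f(25)) = ½(2.19722 + 3.21888) = 2.70805.
Integral + boundary = 47.4049.
Order-1 term: 1/12 · (0.0400000 − 0.111111) = -0.00592593.

S_1 ≈ 47.3990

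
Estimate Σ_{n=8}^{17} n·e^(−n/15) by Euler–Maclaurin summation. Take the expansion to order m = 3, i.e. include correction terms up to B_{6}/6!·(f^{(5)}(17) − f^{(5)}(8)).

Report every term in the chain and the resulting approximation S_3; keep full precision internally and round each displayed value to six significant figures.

S_3 ≈ 52.9098

The integral term ∫_8^17 x·e^(−x/15) dx = 47.8530.
Endpoint term: (f(8) + f(17))/2 = (4.69317 + 5.47329)/2 = 5.08323.
Running total after boundary: 52.9362.
k=1: B_{2}/(2)! × [f^{(1)}(17) − f^{(1)}(8)] = 1/12 × (-0.0429278 − 0.273768) = -0.0263913.
Running total after k=1: 52.9098.
k=2: B_{4}/(4)! × [f^{(3)}(17) − f^{(3)}(8)] = −1/720 × (0.00267106 − 0.00643138) = 5.22267e-06.
Running total after k=2: 52.9098.
k=3: B_{6}/(6)! × [f^{(5)}(17) − f^{(5)}(8)] = 1/30240 × (2.45907e-05 − 5.17601e-05) = -8.98457e-10.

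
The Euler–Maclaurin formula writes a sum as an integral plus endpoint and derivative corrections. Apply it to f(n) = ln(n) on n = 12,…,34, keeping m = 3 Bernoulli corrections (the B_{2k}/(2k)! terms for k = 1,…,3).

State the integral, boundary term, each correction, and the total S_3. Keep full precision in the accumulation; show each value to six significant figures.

S_3 ≈ 71.0785

The integral term ∫_12^34 ln(x) dx = 68.0774.
½[f(12) + f(34)] = ½[2.48491 + 3.52636] = 3.00563.
Integral + boundary = 71.0830.
Correction k=1: B_{2}/2! · (f^{(1)}(34) − f^{(1)}(12)) = 1/12 · (0.0294118 − 0.0833333) = -0.00449346.
Partial sum through k=1: 71.0785.
Correction k=2: B_{4}/4! · (f^{(3)}(34) − f^{(3)}(12)) = −1/720 · (5.08854e-05 − 0.00115741) = 1.53684e-06.
Partial sum through k=2: 71.0785.
Correction k=3: B_{6}/6! · (f^{(5)}(34) − f^{(5)}(12)) = 1/30240 · (5.28222e-07 − 9.64506e-05) = -3.17204e-09.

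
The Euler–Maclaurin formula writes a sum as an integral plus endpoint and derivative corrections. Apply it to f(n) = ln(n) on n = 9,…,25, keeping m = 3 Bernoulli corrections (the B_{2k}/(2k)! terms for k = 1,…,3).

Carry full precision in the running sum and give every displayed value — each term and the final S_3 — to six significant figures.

Integral: ∫_9^25 ln(x) dx = 44.6969.
½[f(9) + f(25)] = ½[2.19722 + 3.21888] = 2.70805.
Running total after boundary: 47.4049.
Order-1 term: 1/12 · (0.0400000 − 0.111111) = -0.00592593.
After k=1: 47.3990.
Order-2 term: −1/720 · (0.000128000 − 0.00274348) = 3.63262e-06.
After k=2: 47.3990.
Order-3 term: 1/30240 · (2.45760e-06 − 0.000406442) = -1.33593e-08.

S_3 ≈ 47.3990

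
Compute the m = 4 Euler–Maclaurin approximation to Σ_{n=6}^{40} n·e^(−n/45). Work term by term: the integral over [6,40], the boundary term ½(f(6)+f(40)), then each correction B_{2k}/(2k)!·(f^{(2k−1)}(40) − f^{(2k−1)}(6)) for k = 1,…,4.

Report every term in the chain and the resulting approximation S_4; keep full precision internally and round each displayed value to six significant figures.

∫_6^40 x·e^(−x/45) dx evaluates to 436.018.
Boundary: ½(f(6) + f(40)) = ½(5.25104 + 16.4445) = 10.8478.
Integral + boundary = 446.866.
Correction k=1: B_{2}/2! · (f^{(1)}(40) − f^{(1)}(6)) = 1/12 · (0.0456791 − 0.758484) = -0.0594004.
Running total after k=1: 446.807.
Correction k=2: B_{4}/4! · (f^{(3)}(40) − f^{(3)}(6)) = −1/720 · (0.000428594 − 0.00123893) = 1.12546e-06.
Running total after k=2: 446.807.
Correction k=3: B_{6}/6! · (f^{(5)}(40) − f^{(5)}(6)) = 1/30240 · (4.12164e-07 − 1.03867e-06) = -2.07176e-11.
Running total after k=3: 446.807.
Correction k=4: B_{8}/8! · (f^{(7)}(40) − f^{(7)}(6)) = −1/1209600 · (3.02556e-10 − 7.23711e-10) = 3.48177e-16.

S_4 ≈ 446.807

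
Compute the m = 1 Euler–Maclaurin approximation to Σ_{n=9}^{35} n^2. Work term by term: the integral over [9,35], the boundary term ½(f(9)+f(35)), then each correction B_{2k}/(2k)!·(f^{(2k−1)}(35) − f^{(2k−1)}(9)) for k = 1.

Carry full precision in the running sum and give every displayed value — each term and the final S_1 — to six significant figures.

S_1 ≈ 14706.0

The integral term ∫_9^35 x^2 dx = 14048.7.
Endpoint term: (f(9) + f(35))/2 = (81.0000 + 1225.00)/2 = 653.000.
So far: 14701.7.
k=1: B_{2}/(2)! × [f^{(1)}(35) − f^{(1)}(9)] = 1/12 × (70.0000 − 18.0000) = 4.33333.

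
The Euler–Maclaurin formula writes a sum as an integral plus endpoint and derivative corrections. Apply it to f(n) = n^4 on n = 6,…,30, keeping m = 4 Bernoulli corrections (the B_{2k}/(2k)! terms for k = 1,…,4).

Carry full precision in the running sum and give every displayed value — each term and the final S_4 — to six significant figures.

The integral term ∫_6^30 x^4 dx = 4.85844e+06.
Endpoint term: (f(6) + f(30))/2 = (1296.00 + 810000)/2 = 405648.
Integral + boundary = 5.26409e+06.
Correction k=1: B_{2}/2! · (f^{(1)}(30) − f^{(1)}(6)) = 1/12 · (108000 − 864.000) = 8928.00.
Running total after k=1: 5.27302e+06.
Correction k=2: B_{4}/4! · (f^{(3)}(30) − f^{(3)}(6)) = −1/720 · (720.000 − 144.000) = -0.800000.
Running total after k=2: 5.27302e+06.
Correction k=3: B_{6}/6! · (f^{(5)}(30) − f^{(5)}(6)) = 1/30240 · (0.00000 − 0.00000) = 0.00000.
Running total after k=3: 5.27302e+06.
Correction k=4: B_{8}/8! · (f^{(7)}(30) − f^{(7)}(6)) = −1/1209600 · (0.00000 − 0.00000) = 0.00000.

S_4 ≈ 5.27302e+06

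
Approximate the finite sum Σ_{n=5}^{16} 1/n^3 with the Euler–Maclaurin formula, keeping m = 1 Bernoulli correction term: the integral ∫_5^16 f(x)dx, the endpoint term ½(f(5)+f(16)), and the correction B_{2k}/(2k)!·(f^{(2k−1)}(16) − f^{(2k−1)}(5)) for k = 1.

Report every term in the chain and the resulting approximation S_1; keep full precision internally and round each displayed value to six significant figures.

S_1 ≈ 0.0225651

Integral: ∫_5^16 1/x^3 dx = 0.0180469.
Endpoint term: (f(5) + f(16))/2 = (0.00800000 + 0.000244141)/2 = 0.00412207.
So far: 0.0221689.
Correction k=1: B_{2}/2! · (f^{(1)}(16) − f^{(1)}(5)) = 1/12 · (-4.57764e-05 − (-0.00480000)) = 0.000396185.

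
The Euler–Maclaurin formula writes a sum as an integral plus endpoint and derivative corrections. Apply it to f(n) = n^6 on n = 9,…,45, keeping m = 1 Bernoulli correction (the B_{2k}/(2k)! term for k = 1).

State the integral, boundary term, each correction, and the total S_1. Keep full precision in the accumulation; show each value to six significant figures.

S_1 ≈ 5.76251e+10

∫_9^45 x^6 dx evaluates to 5.33807e+10.
½[f(9) + f(45)] = ½[531441 + 8.30377e+09] = 4.15215e+09.
Integral + boundary = 5.75328e+10.
Order-1 term: 1/12 · (1.10717e+09 − 354294) = 9.22345e+07.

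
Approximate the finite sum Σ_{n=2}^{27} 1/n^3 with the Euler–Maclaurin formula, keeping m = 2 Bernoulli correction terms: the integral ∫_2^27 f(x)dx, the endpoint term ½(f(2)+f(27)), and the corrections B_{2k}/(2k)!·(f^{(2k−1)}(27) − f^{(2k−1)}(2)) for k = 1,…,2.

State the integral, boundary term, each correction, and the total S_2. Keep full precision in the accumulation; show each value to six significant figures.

∫_2^27 1/x^3 dx evaluates to 0.124314.
Boundary: ½(f(2) + f(27)) = ½(0.125000 + 5.08053e-05) = 0.0625254.
So far: 0.186840.
k=1: B_{2}/(2)! × [f^{(1)}(27) − f^{(1)}(2)] = 1/12 × (-5.64503e-06 − (-0.187500)) = 0.0156245.
Running total after k=1: 0.202464.
k=2: B_{4}/(4)! × [f^{(3)}(27) − f^{(3)}(2)] = −1/720 × (-1.54870e-07 − (-0.937500)) = -0.00130208.

S_2 ≈ 0.201162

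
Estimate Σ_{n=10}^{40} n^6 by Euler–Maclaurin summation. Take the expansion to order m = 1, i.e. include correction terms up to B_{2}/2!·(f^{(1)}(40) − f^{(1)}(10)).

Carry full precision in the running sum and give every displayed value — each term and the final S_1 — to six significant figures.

The integral term ∫_10^40 x^6 dx = 2.34043e+10.
Endpoint term: (f(10) + f(40))/2 = (1.00000e+06 + 4.09600e+09)/2 = 2.04850e+09.
So far: 2.54528e+10.
Correction k=1: B_{2}/2! · (f^{(1)}(40) − f^{(1)}(10)) = 1/12 · (6.14400e+08 − 600000) = 5.11500e+07.

S_1 ≈ 2.55039e+10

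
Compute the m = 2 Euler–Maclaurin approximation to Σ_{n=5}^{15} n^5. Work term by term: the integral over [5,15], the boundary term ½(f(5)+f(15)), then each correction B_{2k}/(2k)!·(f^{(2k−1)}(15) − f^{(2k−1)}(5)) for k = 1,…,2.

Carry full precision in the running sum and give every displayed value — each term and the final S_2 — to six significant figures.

S_2 ≈ 2.29790e+06

The integral term ∫_5^15 x^5 dx = 1.89583e+06.
½[f(5) + f(15)] = ½[3125.00 + 759375] = 381250.
Integral + boundary = 2.27708e+06.
Order-1 term: 1/12 · (253125 − 3125.00) = 20833.3.
Running total after k=1: 2.29792e+06.
Order-2 term: −1/720 · (13500.0 − 1500.00) = -16.6667.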